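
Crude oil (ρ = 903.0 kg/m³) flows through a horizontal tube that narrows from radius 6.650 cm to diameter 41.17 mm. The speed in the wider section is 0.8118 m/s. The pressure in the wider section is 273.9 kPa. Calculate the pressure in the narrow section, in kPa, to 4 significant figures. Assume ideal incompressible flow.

P₂ ≈ 241.8 kPa

The volume flow rate is constant, so v₂ = (A₁/A₂)v₁ = (138.9/13.31)·0.8118 = 8.472 m/s.
With no height change, Bernoulli's equation is P₁ + ½ρv₁² = P₂ + ½ρv₂².
P₂ = P₁ − ½ρ(v₂² − v₁²) = 273900 − ½·903.0·(8.472² − 0.8118²) = 273900 − 32110 = 241800 Pa.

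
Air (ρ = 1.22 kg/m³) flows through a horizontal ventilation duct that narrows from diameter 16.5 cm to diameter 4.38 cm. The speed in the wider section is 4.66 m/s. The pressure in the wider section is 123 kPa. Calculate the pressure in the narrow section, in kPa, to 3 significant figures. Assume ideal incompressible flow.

P₂ ≈ 120 kPa

Mass conservation (A₁v₁ = A₂v₂) gives v₂ = 4.66 × 214/15.1 = 66.1 m/s.
Along the horizontal streamline, P + ½ρv² is constant.
P₂ = P₁ − ½ρ(v₂² − v₁²) = 123000 − ½·1.22·(66.1² − 4.66²) = 123000 − 2650 = 120000 Pa.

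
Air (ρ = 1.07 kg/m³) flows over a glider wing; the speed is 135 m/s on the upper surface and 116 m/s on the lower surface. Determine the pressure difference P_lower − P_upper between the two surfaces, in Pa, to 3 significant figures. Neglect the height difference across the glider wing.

ΔP ≈ 2550 Pa

Bernoulli (same height): P_lower − P_upper = ½ρ(v_upper² − v_lower²).
ΔP = ½·1.07·(135² − 116²) = 2550 Pa.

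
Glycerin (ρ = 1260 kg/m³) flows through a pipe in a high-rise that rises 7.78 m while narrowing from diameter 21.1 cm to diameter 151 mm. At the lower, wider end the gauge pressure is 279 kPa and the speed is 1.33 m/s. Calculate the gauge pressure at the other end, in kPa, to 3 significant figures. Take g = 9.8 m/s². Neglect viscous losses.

P₂ = 180 kPa

Mass conservation (A₁v₁ = A₂v₂) gives v₂ = 1.33 × 350/179 = 2.60 m/s.
Applying Bernoulli between the two ends and solving for P₂: P₂ = P₁ + ½ρ(v₁² − v₂²) − ρgΔh.
P₂ = 279000 + ½·1260·(1.33² − 2.60²) − 1260·9.8·(+7.78) = 279000 + (-3130) − (96100) = 180000 Pa.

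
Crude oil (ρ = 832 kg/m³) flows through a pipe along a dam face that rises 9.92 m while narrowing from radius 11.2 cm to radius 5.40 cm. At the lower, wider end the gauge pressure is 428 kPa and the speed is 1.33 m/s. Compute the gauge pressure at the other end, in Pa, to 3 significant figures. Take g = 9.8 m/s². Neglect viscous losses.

334000 Pa

By continuity, v₂ = v₁·A₁/A₂ = 1.33·(394/91.6) = 5.72 m/s.
Applying Bernoulli between the two ends and solving for P₂: P₂ = P₁ + ½ρ(v₁² − v₂²) − ρgΔh.
P₂ = 428000 + ½·832·(1.33² − 5.72²) − 832·9.8·(+9.92) = 428000 + (-12900) − (80900) = 334000 Pa.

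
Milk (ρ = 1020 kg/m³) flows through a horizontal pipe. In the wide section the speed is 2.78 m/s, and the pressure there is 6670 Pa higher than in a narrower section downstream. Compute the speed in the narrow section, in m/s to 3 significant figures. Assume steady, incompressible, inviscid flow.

v₂ ≈ 4.56 m/s

With h₁ = h₂, rearranging Bernoulli gives v₂ = √(v₁² + 2ΔP/ρ).
v₂ = √(2.78² + 2·6670/1020) = √(7.73 + 13.1) = 4.56 m/s.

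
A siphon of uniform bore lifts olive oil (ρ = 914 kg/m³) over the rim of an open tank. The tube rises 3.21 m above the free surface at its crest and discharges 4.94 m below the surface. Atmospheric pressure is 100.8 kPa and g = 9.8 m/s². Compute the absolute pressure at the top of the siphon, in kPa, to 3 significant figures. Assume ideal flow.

Bernoulli surface→outlet gives ½v² = g·h_out, so v = √(2·9.8·4.94) = 9.84 m/s.
With constant cross-section the crest speed equals v; applying Bernoulli from the surface up to the crest, P_top = P_atm − ½ρv² − ρg·h_top.
P_top = 100800 − ½·914·9.84² − 914·9.8·3.21 = 27800 Pa.

P_top = 27.8 kPa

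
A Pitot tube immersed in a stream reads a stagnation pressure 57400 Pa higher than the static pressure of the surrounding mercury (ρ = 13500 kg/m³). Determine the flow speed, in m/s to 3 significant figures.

The dynamic pressure equals the rise in static pressure at the stagnation point: ΔP = ½ρv².
v = √(2ΔP/ρ) = √(2·57400/13500) = 2.92 m/s.

v ≈ 2.92 m/s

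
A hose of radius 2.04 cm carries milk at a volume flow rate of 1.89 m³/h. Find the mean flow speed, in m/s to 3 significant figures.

v = 0.402 m/s

Q = 1.89 m³/h = 0.000525 m³/s.
v = Q/A = 0.000525 / 0.00131 = 0.402 m/s.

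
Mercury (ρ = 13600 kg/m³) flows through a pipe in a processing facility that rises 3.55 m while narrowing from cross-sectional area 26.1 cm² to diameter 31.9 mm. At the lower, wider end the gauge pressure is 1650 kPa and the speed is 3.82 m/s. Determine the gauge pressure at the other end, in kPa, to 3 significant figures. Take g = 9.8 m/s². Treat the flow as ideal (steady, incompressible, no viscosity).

Continuity gives A₁v₁ = A₂v₂, so v₂ = (26.1 cm²)/(7.99 cm²) × 3.82 m/s = 12.5 m/s.
Applying Bernoulli between the two ends and solving for P₂: P₂ = P₁ + ½ρ(v₁² − v₂²) − ρgΔh.
P₂ = 1650000 + ½·13600·(3.82² − 12.5²) − 13600·9.8·(+3.55) = 1650000 + (-959000) − (473000) = 218000 Pa.

218 kPa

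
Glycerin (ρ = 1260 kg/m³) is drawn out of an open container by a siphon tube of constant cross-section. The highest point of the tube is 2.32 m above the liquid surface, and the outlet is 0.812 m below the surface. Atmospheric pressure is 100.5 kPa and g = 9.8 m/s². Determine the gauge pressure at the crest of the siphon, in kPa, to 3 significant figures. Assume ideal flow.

Bernoulli surface→outlet gives ½v² = g·h_out, so v = √(2·9.8·0.812) = 3.99 m/s.
The bore is uniform, so the speed at the crest is the same v. Bernoulli surface→crest: P_atm = P_top + ½ρv² + ρg·h_top.
P_top = 100500 − ½·1260·3.99² − 1260·9.8·2.32 = 61800 Pa. So P_gauge = P_top − P_atm = -38700 Pa.

-38.7 kPa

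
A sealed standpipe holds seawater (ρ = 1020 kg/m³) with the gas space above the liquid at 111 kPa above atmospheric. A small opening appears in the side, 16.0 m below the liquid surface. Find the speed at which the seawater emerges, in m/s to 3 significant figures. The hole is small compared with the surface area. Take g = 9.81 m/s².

v ≈ 23.1 m/s

Take point 1 at the surface (v₁ ≈ 0) and point 2 at the hole (at atmospheric pressure). Bernoulli: P₁ + ρg h = P_atm + ½ρv₂².
With P₁ − P_atm = 111000 Pa, v₂ = √(2gh + 2ΔP/ρ) = √(2·9.81·16.0 + 2·111000/1020) = 23.1 m/s.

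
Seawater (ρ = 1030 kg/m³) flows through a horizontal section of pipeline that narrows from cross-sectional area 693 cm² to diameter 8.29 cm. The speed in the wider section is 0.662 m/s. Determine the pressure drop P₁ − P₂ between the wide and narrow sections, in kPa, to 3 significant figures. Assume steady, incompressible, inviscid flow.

ΔP ≈ 37.0 kPa

The volume flow rate is constant, so v₂ = (A₁/A₂)v₁ = (693/54.0)·0.662 = 8.50 m/s.
Along the horizontal streamline, P + ½ρv² is constant.
P₁ − P₂ = ½·1030·(8.50² − 0.662²) = ½·1030·71.8 = 37000 Pa.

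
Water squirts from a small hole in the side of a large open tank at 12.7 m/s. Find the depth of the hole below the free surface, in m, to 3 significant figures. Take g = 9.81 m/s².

h = 8.22 m

Torricelli: v = √(2gh), so h = v²/(2g).
h = 12.7²/(2·9.81) = 161/19.62 = 8.22 m.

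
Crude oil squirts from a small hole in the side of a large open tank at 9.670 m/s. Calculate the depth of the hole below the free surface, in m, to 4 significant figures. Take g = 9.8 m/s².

Torricelli: v = √(2gh), so h = v²/(2g).
h = 9.670²/(2·9.8) = 93.51/19.60 = 4.771 m.

h ≈ 4.771 m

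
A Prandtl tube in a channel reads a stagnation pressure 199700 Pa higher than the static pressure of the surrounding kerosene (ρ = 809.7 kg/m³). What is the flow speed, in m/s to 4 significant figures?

v ≈ 22.21 m/s

At the stagnation point the flow is brought to rest, so Bernoulli gives P_stag − P_static = ½ρv².
v = √(2ΔP/ρ) = √(2·199700/809.7) = 22.21 m/s.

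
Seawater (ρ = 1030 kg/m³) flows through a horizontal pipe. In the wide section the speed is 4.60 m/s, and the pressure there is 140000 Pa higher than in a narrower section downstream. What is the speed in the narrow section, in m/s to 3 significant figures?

Horizontal Bernoulli: P₁ + ½ρv₁² = P₂ + ½ρv₂², so v₂² = v₁² + 2(P₁ − P₂)/ρ.
v₂ = √(4.60² + 2·140000/1030) = √(21.2 + 272) = 17.1 m/s.

v₂ ≈ 17.1 m/s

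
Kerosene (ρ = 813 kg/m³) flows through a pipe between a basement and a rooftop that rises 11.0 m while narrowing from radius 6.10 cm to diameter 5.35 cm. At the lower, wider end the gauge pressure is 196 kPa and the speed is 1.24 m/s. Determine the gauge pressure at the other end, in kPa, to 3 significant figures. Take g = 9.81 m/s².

The volume flow rate is constant, so v₂ = (A₁/A₂)v₁ = (117/22.5)·1.24 = 6.45 m/s.
Bernoulli: P₁ + ½ρv₁² + ρg h₁ = P₂ + ½ρv₂² + ρg h₂, so P₂ = P₁ + ½ρ(v₁² − v₂²) − ρg(h₂ − h₁).
P₂ = 196000 + ½·813·(1.24² − 6.45²) − 813·9.81·(+11.0) = 196000 + (-16300) − (87700) = 92000 Pa.

P₂ = 92.0 kPa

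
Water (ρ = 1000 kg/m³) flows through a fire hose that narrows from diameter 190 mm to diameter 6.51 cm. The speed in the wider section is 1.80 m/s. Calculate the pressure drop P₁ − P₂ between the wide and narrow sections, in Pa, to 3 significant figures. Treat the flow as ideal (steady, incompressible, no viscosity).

ΔP ≈ 116000 Pa

Mass conservation (A₁v₁ = A₂v₂) gives v₂ = 1.80 × 284/33.3 = 15.3 m/s.
The pipe is horizontal, so Bernoulli reduces to P₁ + ½ρv₁² = P₂ + ½ρv₂².
P₁ − P₂ = ½·1000·(15.3² − 1.80²) = ½·1000·232 = 116000 Pa.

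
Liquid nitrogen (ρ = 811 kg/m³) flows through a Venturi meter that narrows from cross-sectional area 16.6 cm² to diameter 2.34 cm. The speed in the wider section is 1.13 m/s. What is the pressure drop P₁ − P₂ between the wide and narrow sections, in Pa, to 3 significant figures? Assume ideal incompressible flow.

ΔP ≈ 7200 Pa

Continuity gives A₁v₁ = A₂v₂, so v₂ = (16.6 cm²)/(4.30 cm²) × 1.13 m/s = 4.36 m/s.
Bernoulli (h₁ = h₂): P₁ − P₂ = ½ρ(v₂² − v₁²).
P₁ − P₂ = ½·811·(4.36² − 1.13²) = ½·811·17.7 = 7200 Pa.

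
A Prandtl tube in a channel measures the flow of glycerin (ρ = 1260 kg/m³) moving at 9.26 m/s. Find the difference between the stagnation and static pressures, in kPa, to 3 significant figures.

54.0 kPa

Bernoulli between the free stream and the stagnation point: ½ρv² = P_stag − P_static.
ΔP = ½·1260·9.26² = 54000 Pa.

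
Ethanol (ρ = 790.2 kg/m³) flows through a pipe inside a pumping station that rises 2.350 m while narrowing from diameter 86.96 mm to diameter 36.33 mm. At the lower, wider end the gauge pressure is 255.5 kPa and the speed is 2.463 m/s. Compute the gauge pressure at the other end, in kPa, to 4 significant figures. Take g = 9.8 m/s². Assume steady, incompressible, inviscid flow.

P₂ ≈ 161.0 kPa

Mass conservation (A₁v₁ = A₂v₂) gives v₂ = 2.463 × 59.39/10.37 = 14.11 m/s.
Energy conservation along the streamline gives P₂ = P₁ − ½ρ(v₂² − v₁²) − ρg(h₂ − h₁).
P₂ = 255500 + ½·790.2·(2.463² − 14.11²) − 790.2·9.8·(+2.350) = 255500 + (-76280) − (18200) = 161000 Pa.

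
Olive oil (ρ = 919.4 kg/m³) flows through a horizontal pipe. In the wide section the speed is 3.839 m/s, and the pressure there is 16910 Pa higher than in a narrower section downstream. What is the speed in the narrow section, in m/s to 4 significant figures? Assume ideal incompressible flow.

v₂ ≈ 7.178 m/s

With h₁ = h₂, rearranging Bernoulli gives v₂ = √(v₁² + 2ΔP/ρ).
v₂ = √(3.839² + 2·16910/919.4) = √(14.74 + 36.78) = 7.178 m/s.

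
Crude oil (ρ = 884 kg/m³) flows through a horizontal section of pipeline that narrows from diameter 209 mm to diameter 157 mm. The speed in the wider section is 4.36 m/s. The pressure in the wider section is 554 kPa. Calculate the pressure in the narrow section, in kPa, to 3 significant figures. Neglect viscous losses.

P₂ ≈ 536 kPa

Continuity gives A₁v₁ = A₂v₂, so v₂ = (343 cm²)/(194 cm²) × 4.36 m/s = 7.73 m/s.
Along the horizontal streamline, P + ½ρv² is constant.
P₂ = P₁ − ½ρ(v₂² − v₁²) = 554000 − ½·884·(7.73² − 4.36²) = 554000 − 18000 = 536000 Pa.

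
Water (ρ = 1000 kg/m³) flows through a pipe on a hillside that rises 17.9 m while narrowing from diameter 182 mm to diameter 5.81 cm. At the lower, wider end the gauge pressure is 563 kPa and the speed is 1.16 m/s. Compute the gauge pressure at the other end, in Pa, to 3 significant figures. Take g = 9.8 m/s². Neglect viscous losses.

By continuity, v₂ = v₁·A₁/A₂ = 1.16·(260/26.5) = 11.4 m/s.
Bernoulli: P₁ + ½ρv₁² + ρg h₁ = P₂ + ½ρv₂² + ρg h₂, so P₂ = P₁ + ½ρ(v₁² − v₂²) − ρg(h₂ − h₁).
P₂ = 563000 + ½·1000·(1.16² − 11.4²) − 1000·9.8·(+17.9) = 563000 + (-64100) − (175000) = 323000 Pa.

323000 Pa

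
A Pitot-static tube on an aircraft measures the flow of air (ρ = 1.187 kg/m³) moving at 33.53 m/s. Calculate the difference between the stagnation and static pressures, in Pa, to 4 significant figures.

ΔP = 667.2 Pa

Bernoulli between the free stream and the stagnation point: ½ρv² = P_stag − P_static.
ΔP = ½·1.187·33.53² = 667.2 Pa.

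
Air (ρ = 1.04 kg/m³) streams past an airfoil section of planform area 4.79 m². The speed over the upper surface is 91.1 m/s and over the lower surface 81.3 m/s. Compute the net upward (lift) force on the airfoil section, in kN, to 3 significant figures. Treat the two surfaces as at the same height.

F = 4.21 kN

From P + ½ρv² = const at equal height, P_low − P_up = ½ρ(v_up² − v_low²).
ΔP = ½·1.04·(91.1² − 81.3²) = 879 Pa.
Lift = ΔP · A = 879 × 4.79 = 4210 N.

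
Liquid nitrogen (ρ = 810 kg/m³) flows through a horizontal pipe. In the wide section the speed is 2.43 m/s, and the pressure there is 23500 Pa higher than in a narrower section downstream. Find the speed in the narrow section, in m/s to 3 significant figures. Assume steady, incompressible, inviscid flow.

Horizontal Bernoulli: P₁ + ½ρv₁² = P₂ + ½ρv₂², so v₂² = v₁² + 2(P₁ − P₂)/ρ.
v₂ = √(2.43² + 2·23500/810) = √(5.90 + 58.0) = 8.00 m/s.

v₂ ≈ 8.00 m/s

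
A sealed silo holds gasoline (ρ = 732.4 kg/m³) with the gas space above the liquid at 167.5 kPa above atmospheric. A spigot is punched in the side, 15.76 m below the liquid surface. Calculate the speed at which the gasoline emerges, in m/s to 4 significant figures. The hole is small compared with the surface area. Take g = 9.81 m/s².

v ≈ 27.69 m/s

Take point 1 at the surface (v₁ ≈ 0) and point 2 at the hole (at atmospheric pressure). Bernoulli: P₁ + ρg h = P_atm + ½ρv₂².
With P₁ − P_atm = 167500 Pa, v₂ = √(2gh + 2ΔP/ρ) = √(2·9.81·15.76 + 2·167500/732.4) = 27.69 m/s.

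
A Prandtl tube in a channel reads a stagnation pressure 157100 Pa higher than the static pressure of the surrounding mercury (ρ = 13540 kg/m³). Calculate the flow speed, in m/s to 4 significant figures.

Bernoulli between the free stream and the stagnation point: ½ρv² = P_stag − P_static.
v = √(2ΔP/ρ) = √(2·157100/13540) = 4.817 m/s.

v ≈ 4.817 m/s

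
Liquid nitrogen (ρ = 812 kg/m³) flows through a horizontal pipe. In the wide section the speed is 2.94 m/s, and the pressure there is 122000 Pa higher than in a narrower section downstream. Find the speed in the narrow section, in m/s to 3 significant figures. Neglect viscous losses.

Horizontal Bernoulli: P₁ + ½ρv₁² = P₂ + ½ρv₂², so v₂² = v₁² + 2(P₁ − P₂)/ρ.
v₂ = √(2.94² + 2·122000/812) = √(8.64 + 300) = 17.6 m/s.

17.6 m/s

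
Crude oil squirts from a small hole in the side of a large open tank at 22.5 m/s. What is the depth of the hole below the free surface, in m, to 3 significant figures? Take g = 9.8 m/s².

h ≈ 25.8 m

For a small hole in a large open tank, ½v² = gh, giving h = v²/(2g).
h = 22.5²/(2·9.8) = 506/19.60 = 25.8 m.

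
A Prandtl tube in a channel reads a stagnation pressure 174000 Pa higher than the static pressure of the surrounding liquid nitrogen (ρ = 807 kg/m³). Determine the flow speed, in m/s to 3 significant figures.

v ≈ 20.8 m/s

At the stagnation point the flow is brought to rest, so Bernoulli gives P_stag − P_static = ½ρv².
v = √(2ΔP/ρ) = √(2·174000/807) = 20.8 m/s.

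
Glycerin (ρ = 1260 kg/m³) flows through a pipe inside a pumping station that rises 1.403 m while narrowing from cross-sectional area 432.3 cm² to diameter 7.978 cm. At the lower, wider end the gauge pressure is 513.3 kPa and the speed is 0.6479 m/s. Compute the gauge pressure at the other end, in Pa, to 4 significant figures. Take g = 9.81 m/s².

Continuity gives A₁v₁ = A₂v₂, so v₂ = (432.3 cm²)/(49.99 cm²) × 0.6479 m/s = 5.603 m/s.
Applying Bernoulli between the two ends and solving for P₂: P₂ = P₁ + ½ρ(v₁² − v₂²) − ρgΔh.
P₂ = 513300 + ½·1260·(0.6479² − 5.603²) − 1260·9.81·(+1.403) = 513300 + (-19510) − (17340) = 476400 Pa.

P₂ ≈ 476400 Pa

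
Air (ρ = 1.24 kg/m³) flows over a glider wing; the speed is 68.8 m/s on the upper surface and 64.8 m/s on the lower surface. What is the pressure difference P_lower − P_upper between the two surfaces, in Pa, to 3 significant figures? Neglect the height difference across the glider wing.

ΔP ≈ 331 Pa

With negligible Δh, P + ½ρv² is constant, so P_low − P_up = ½ρ(v_up² − v_low²).
ΔP = ½·1.24·(68.8² − 64.8²) = 331 Pa.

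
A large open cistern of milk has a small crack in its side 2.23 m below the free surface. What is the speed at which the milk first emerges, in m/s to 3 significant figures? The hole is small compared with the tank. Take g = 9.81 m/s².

v ≈ 6.61 m/s

With the surface at rest and both surface and jet at atmospheric pressure, Bernoulli gives ρg h = ½ρv², so v = √(2gh) = √(2·9.81·2.23) = 6.61 m/s.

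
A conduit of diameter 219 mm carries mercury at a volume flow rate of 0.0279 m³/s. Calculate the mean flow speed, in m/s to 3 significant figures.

Q = 0.0279 m³/s = 0.0279 m³/s.
v = Q/A = 0.0279 / 0.0377 = 0.741 m/s.

0.741 m/s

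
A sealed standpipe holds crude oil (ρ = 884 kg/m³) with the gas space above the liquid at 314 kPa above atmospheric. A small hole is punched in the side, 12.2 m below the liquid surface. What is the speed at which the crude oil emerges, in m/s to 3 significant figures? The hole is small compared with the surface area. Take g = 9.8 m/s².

Take point 1 at the surface (v₁ ≈ 0) and point 2 at the hole (at atmospheric pressure). Bernoulli: P₁ + ρg h = P_atm + ½ρv₂².
With P₁ − P_atm = 314000 Pa, v₂ = √(2gh + 2ΔP/ρ) = √(2·9.8·12.2 + 2·314000/884) = 30.8 m/s.

30.8 m/s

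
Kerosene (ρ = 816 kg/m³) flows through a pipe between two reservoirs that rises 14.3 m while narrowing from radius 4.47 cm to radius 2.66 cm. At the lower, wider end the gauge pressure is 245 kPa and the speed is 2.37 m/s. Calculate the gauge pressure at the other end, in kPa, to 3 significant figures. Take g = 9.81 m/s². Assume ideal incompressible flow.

115 kPa

Mass conservation (A₁v₁ = A₂v₂) gives v₂ = 2.37 × 62.8/22.2 = 6.69 m/s.
Bernoulli: P₁ + ½ρv₁² + ρg h₁ = P₂ + ½ρv₂² + ρg h₂, so P₂ = P₁ + ½ρ(v₁² − v₂²) − ρg(h₂ − h₁).
P₂ = 245000 + ½·816·(2.37² − 6.69²) − 816·9.81·(+14.3) = 245000 + (-16000) − (114000) = 115000 Pa.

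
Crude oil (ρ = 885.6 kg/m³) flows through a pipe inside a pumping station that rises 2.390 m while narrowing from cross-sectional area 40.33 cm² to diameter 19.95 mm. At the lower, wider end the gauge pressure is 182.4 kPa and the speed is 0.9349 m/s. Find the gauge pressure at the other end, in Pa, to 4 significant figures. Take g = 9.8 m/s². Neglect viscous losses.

97620 Pa

The volume flow rate is constant, so v₂ = (A₁/A₂)v₁ = (40.33/3.126)·0.9349 = 12.06 m/s.
Energy conservation along the streamline gives P₂ = P₁ − ½ρ(v₂² − v₁²) − ρg(h₂ − h₁).
P₂ = 182400 + ½·885.6·(0.9349² − 12.06²) − 885.6·9.8·(+2.390) = 182400 + (-64040) − (20740) = 97620 Pa.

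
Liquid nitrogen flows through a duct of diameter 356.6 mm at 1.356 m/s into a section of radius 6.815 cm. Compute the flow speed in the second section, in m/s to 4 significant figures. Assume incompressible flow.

v₂ ≈ 9.282 m/s

Mass conservation (A₁v₁ = A₂v₂) gives v₂ = 1.356 × 998.7/145.9 = 9.282 m/s.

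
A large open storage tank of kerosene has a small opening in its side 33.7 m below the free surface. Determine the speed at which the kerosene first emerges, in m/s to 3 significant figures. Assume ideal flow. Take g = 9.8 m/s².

Bernoulli from surface to hole (P equal, v_surface ≈ 0): v = √(2gh) = √(2×9.8×33.7) = 25.7 m/s.

v ≈ 25.7 m/s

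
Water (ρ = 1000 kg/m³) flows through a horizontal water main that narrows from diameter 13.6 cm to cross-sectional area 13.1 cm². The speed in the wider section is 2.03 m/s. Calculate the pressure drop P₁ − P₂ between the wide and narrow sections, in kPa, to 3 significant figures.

ΔP ≈ 251 kPa

The volume flow rate is constant, so v₂ = (A₁/A₂)v₁ = (145/13.1)·2.03 = 22.5 m/s.
Bernoulli (h₁ = h₂): P₁ − P₂ = ½ρ(v₂² − v₁²).
P₁ − P₂ = ½·1000·(22.5² − 2.03²) = ½·1000·503 = 251000 Pa.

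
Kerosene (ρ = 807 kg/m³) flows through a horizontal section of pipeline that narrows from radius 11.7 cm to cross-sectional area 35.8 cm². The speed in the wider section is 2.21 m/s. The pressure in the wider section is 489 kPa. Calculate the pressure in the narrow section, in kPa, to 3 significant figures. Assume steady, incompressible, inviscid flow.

By continuity, v₂ = v₁·A₁/A₂ = 2.21·(430/35.8) = 26.5 m/s.
The pipe is horizontal, so Bernoulli reduces to P₁ + ½ρv₁² = P₂ + ½ρv₂².
P₂ = P₁ − ½ρ(v₂² − v₁²) = 489000 − ½·807·(26.5² − 2.21²) = 489000 − 282000 = 207000 Pa.

207 kPa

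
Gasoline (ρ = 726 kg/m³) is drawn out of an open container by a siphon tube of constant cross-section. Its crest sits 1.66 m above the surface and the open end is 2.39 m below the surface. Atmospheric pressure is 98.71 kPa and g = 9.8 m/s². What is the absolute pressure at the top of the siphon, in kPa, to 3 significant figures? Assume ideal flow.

From the surface to the outlet (both open to atmosphere, surface at rest): v = √(2g·h_out) = √(2·9.8·2.39) = 6.84 m/s.
The bore is uniform, so the speed at the crest is the same v. Bernoulli surface→crest: P_atm = P_top + ½ρv² + ρg·h_top.
P_top = 98710 − ½·726·6.84² − 726·9.8·1.66 = 69900 Pa.

P_top ≈ 69.9 kPa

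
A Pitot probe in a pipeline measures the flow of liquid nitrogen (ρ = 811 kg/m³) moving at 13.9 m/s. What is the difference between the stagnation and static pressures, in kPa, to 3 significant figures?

ΔP ≈ 78.3 kPa

Bernoulli between the free stream and the stagnation point: ½ρv² = P_stag − P_static.
ΔP = ½·811·13.9² = 78300 Pa.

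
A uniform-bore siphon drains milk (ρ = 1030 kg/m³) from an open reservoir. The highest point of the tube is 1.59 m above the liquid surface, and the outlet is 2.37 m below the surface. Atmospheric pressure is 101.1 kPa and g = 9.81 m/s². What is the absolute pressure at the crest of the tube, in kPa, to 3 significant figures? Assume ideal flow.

From the surface to the outlet (both open to atmosphere, surface at rest): v = √(2g·h_out) = √(2·9.81·2.37) = 6.82 m/s.
With constant cross-section the crest speed equals v; applying Bernoulli from the surface up to the crest, P_top = P_atm − ½ρv² − ρg·h_top.
P_top = 101100 − ½·1030·6.82² − 1030·9.81·1.59 = 61100 Pa.

61.1 kPa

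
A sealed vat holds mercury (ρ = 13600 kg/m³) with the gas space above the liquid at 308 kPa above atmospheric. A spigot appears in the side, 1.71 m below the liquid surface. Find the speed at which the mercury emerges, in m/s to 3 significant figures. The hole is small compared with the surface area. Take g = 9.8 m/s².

Take point 1 at the surface (v₁ ≈ 0) and point 2 at the hole (at atmospheric pressure). Bernoulli: P₁ + ρg h = P_atm + ½ρv₂².
With P₁ − P_atm = 308000 Pa, v₂ = √(2gh + 2ΔP/ρ) = √(2·9.8·1.71 + 2·308000/13600) = 8.88 m/s.

v ≈ 8.88 m/s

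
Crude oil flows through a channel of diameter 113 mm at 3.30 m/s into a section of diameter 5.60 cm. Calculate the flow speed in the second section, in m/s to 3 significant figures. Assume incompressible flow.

v₂ = 13.4 m/s

Continuity gives A₁v₁ = A₂v₂, so v₂ = (100 cm²)/(24.6 cm²) × 3.30 m/s = 13.4 m/s.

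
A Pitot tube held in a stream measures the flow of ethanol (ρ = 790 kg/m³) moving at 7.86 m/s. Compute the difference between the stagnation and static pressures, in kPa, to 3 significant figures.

The dynamic pressure equals the rise in static pressure at the stagnation point: ΔP = ½ρv².
ΔP = ½·790·7.86² = 24400 Pa.

ΔP = 24.4 kPa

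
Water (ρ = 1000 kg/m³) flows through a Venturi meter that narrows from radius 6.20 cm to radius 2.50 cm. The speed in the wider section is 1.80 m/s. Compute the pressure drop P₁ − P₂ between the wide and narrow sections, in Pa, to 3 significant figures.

Mass conservation (A₁v₁ = A₂v₂) gives v₂ = 1.80 × 121/19.6 = 11.1 m/s.
Bernoulli (h₁ = h₂): P₁ − P₂ = ½ρ(v₂² − v₁²).
P₁ − P₂ = ½·1000·(11.1² − 1.80²) = ½·1000·119 = 59700 Pa.

ΔP ≈ 59700 Pa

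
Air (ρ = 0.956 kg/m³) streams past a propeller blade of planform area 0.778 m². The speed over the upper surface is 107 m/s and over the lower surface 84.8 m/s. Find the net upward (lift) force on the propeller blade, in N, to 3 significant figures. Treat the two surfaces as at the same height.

1580 N

From P + ½ρv² = const at equal height, P_low − P_up = ½ρ(v_up² − v_low²).
ΔP = ½·0.956·(107² − 84.8²) = 2040 Pa.
Lift = ΔP · A = 2040 × 0.778 = 1580 N.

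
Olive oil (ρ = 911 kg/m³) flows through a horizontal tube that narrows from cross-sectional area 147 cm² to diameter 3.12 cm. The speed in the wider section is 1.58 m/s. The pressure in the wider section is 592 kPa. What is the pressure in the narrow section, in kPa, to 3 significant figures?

The volume flow rate is constant, so v₂ = (A₁/A₂)v₁ = (147/7.65)·1.58 = 30.4 m/s.
Bernoulli (h₁ = h₂): P₁ − P₂ = ½ρ(v₂² − v₁²).
P₂ = P₁ − ½ρ(v₂² − v₁²) = 592000 − ½·911·(30.4² − 1.58²) = 592000 − 419000 = 173000 Pa.

P₂ = 173 kPa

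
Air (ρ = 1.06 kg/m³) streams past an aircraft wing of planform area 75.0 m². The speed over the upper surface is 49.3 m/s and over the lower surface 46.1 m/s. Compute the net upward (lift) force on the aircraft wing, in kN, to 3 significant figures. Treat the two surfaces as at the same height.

From P + ½ρv² = const at equal height, P_low − P_up = ½ρ(v_up² − v_low²).
ΔP = ½·1.06·(49.3² − 46.1²) = 162 Pa.
Lift = ΔP · A = 162 × 75.0 = 12100 N.

12.1 kN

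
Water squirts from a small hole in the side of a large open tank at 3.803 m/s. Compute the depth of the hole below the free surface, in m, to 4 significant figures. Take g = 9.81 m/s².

h = 0.7371 m

Inverting v = √(2gh) gives h = v² / 2g.
h = 3.803²/(2·9.81) = 14.46/19.62 = 0.7371 m.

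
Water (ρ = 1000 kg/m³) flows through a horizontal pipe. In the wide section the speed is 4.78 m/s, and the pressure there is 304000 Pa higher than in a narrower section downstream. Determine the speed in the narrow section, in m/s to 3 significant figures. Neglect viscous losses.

v₂ ≈ 25.1 m/s

With h₁ = h₂, rearranging Bernoulli gives v₂ = √(v₁² + 2ΔP/ρ).
v₂ = √(4.78² + 2·304000/1000) = √(22.8 + 608) = 25.1 m/s.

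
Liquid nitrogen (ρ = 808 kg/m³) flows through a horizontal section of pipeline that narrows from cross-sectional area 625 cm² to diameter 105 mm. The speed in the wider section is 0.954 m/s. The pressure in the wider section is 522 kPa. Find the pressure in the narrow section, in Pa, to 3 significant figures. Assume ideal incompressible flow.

Continuity gives A₁v₁ = A₂v₂, so v₂ = (625 cm²)/(86.6 cm²) × 0.954 m/s = 6.89 m/s.
With no height change, Bernoulli's equation is P₁ + ½ρv₁² = P₂ + ½ρv₂².
P₂ = P₁ − ½ρ(v₂² − v₁²) = 522000 − ½·808·(6.89² − 0.954²) = 522000 − 18800 = 503000 Pa.

503000 Pa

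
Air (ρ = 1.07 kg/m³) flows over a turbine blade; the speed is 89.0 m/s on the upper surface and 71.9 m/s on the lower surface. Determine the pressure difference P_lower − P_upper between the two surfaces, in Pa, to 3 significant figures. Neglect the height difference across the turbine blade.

ΔP ≈ 1470 Pa

The pressure is lower where the speed is higher: ΔP = ½ρ(v_up² − v_low²).
ΔP = ½·1.07·(89.0² − 71.9²) = 1470 Pa.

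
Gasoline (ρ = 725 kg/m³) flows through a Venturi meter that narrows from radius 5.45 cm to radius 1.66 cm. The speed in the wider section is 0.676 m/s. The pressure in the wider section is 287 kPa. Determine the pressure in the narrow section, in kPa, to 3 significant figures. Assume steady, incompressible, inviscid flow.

P₂ ≈ 268 kPa

By continuity, v₂ = v₁·A₁/A₂ = 0.676·(93.3/8.66) = 7.29 m/s.
Bernoulli (h₁ = h₂): P₁ − P₂ = ½ρ(v₂² − v₁²).
P₂ = P₁ − ½ρ(v₂² − v₁²) = 287000 − ½·725·(7.29² − 0.676²) = 287000 − 19100 = 268000 Pa.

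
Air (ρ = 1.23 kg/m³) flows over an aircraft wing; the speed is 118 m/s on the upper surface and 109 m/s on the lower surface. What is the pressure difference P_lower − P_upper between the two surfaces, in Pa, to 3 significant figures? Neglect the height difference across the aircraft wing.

Bernoulli (same height): P_lower − P_upper = ½ρ(v_upper² − v_lower²).
ΔP = ½·1.23·(118² − 109²) = 1260 Pa.

ΔP = 1260 Pa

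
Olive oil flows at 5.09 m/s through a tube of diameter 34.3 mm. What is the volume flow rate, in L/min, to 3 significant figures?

282 L/min

Q = A·v = 0.000924 m² × 5.09 m/s = 0.00470 m³/s.
Converting: 0.00470 m³/s × 60000 = 282 L/min.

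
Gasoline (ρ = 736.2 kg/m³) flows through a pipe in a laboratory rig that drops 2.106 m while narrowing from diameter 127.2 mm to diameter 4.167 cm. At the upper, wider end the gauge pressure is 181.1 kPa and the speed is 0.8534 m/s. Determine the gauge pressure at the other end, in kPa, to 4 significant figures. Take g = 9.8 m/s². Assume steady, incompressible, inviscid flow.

By continuity, v₂ = v₁·A₁/A₂ = 0.8534·(127.1/13.64) = 7.952 m/s.
Applying Bernoulli between the two ends and solving for P₂: P₂ = P₁ + ½ρ(v₁² − v₂²) − ρgΔh.
P₂ = 181100 + ½·736.2·(0.8534² − 7.952²) − 736.2·9.8·(−2.106) = 181100 + (-23010) − (-15190) = 173300 Pa.

173.3 kPa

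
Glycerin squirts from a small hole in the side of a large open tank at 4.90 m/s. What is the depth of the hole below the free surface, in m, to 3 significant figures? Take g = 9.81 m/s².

For a small hole in a large open tank, ½v² = gh, giving h = v²/(2g).
h = 4.90²/(2·9.81) = 24.0/19.62 = 1.22 m.

h ≈ 1.22 m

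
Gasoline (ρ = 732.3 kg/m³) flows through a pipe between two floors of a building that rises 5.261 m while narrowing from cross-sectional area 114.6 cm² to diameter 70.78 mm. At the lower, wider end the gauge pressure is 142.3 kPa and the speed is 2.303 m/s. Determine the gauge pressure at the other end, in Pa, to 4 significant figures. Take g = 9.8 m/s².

By continuity, v₂ = v₁·A₁/A₂ = 2.303·(114.6/39.35) = 6.708 m/s.
Energy conservation along the streamline gives P₂ = P₁ − ½ρ(v₂² − v₁²) − ρg(h₂ − h₁).
P₂ = 142300 + ½·732.3·(2.303² − 6.708²) − 732.3·9.8·(+5.261) = 142300 + (-14530) − (37760) = 90010 Pa.

P₂ ≈ 90010 Pa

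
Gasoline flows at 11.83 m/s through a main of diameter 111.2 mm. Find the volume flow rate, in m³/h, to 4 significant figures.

413.6 m³/h

Q = A·v = 0.009712 m² × 11.83 m/s = 0.1149 m³/s.
Converting: 0.1149 m³/s × 3600 = 413.6 m³/h.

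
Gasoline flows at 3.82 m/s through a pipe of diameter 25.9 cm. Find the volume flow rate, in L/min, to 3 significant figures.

Q = A·v = 0.0527 m² × 3.82 m/s = 0.201 m³/s.
Converting: 0.201 m³/s × 60000 = 12100 L/min.

Q ≈ 12100 L/min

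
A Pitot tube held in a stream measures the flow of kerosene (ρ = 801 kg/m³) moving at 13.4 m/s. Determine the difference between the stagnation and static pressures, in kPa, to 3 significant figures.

Bernoulli between the free stream and the stagnation point: ½ρv² = P_stag − P_static.
ΔP = ½·801·13.4² = 71900 Pa.

ΔP ≈ 71.9 kPa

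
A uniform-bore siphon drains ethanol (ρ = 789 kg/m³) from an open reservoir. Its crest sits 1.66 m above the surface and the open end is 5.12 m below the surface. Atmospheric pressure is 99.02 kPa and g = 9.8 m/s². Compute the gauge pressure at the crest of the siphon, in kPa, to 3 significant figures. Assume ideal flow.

-52.4 kPa

From the surface to the outlet (both open to atmosphere, surface at rest): v = √(2g·h_out) = √(2·9.8·5.12) = 10.0 m/s.
Continuity keeps v the same throughout the tube; from surface to crest, P_atm + 0 = P_top + ½ρv² + ρg·h_top.
P_top = 99020 − ½·789·10.0² − 789·9.8·1.66 = 46600 Pa. So P_gauge = P_top − P_atm = -52400 Pa.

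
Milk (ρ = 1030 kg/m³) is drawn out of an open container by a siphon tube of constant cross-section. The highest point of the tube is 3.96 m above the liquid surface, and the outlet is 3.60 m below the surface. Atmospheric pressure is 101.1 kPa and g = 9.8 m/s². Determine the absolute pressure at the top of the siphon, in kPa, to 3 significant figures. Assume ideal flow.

The outlet speed comes from Torricelli: v = √(2g·3.60) = 8.40 m/s.
With constant cross-section the crest speed equals v; applying Bernoulli from the surface up to the crest, P_top = P_atm − ½ρv² − ρg·h_top.
P_top = 101100 − ½·1030·8.40² − 1030·9.8·3.96 = 24800 Pa.

P_top ≈ 24.8 kPa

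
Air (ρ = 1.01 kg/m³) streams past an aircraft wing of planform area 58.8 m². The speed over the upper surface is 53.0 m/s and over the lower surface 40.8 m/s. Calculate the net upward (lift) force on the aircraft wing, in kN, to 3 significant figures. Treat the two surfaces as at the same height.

From P + ½ρv² = const at equal height, P_low − P_up = ½ρ(v_up² − v_low²).
ΔP = ½·1.01·(53.0² − 40.8²) = 578 Pa.
Lift = ΔP · A = 578 × 58.8 = 34000 N.

F = 34.0 kN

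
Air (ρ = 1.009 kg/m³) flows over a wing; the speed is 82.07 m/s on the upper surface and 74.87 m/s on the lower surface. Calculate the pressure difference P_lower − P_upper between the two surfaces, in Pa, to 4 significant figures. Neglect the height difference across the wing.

570.1 Pa

The pressure is lower where the speed is higher: ΔP = ½ρ(v_up² − v_low²).
ΔP = ½·1.009·(82.07² − 74.87²) = 570.1 Pa.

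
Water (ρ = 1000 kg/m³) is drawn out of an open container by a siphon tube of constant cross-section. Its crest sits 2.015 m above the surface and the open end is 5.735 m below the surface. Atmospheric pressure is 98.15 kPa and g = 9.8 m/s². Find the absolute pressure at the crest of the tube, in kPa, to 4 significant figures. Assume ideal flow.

From the surface to the outlet (both open to atmosphere, surface at rest): v = √(2g·h_out) = √(2·9.8·5.735) = 10.60 m/s.
The bore is uniform, so the speed at the crest is the same v. Bernoulli surface→crest: P_atm = P_top + ½ρv² + ρg·h_top.
P_top = 98150 − ½·1000·10.60² − 1000·9.8·2.015 = 22200 Pa.

P_top ≈ 22.20 kPa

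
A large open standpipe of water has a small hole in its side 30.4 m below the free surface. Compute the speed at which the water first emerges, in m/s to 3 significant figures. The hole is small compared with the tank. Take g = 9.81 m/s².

v = 24.4 m/s

Bernoulli from surface to hole (P equal, v_surface ≈ 0): v = √(2gh) = √(2×9.81×30.4) = 24.4 m/s.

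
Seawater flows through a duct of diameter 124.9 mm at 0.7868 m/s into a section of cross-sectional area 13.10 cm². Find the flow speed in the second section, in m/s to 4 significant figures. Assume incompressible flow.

The volume flow rate is constant, so v₂ = (A₁/A₂)v₁ = (122.5/13.10)·0.7868 = 7.359 m/s.

7.359 m/s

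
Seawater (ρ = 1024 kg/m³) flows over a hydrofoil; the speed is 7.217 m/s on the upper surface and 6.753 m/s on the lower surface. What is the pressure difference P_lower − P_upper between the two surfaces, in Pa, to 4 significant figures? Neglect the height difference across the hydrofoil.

3319 Pa

Bernoulli (same height): P_lower − P_upper = ½ρ(v_upper² − v_lower²).
ΔP = ½·1024·(7.217² − 6.753²) = 3319 Pa.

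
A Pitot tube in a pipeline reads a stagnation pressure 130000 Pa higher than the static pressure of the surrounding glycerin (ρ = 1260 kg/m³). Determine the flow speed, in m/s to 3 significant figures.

The dynamic pressure equals the rise in static pressure at the stagnation point: ΔP = ½ρv².
v = √(2ΔP/ρ) = √(2·130000/1260) = 14.4 m/s.

v ≈ 14.4 m/s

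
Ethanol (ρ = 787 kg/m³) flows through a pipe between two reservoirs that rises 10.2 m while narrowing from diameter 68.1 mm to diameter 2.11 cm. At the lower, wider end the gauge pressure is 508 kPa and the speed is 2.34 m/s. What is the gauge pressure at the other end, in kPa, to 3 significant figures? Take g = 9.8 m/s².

198 kPa

The volume flow rate is constant, so v₂ = (A₁/A₂)v₁ = (36.4/3.50)·2.34 = 24.4 m/s.
Energy conservation along the streamline gives P₂ = P₁ − ½ρ(v₂² − v₁²) − ρg(h₂ − h₁).
P₂ = 508000 + ½·787·(2.34² − 24.4²) − 787·9.8·(+10.2) = 508000 + (-232000) − (78700) = 198000 Pa.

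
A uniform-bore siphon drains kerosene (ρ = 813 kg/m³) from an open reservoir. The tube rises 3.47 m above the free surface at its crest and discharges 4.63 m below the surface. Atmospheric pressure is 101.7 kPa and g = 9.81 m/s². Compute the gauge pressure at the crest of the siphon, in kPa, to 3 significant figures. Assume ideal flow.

From the surface to the outlet (both open to atmosphere, surface at rest): v = √(2g·h_out) = √(2·9.81·4.63) = 9.53 m/s.
Continuity keeps v the same throughout the tube; from surface to crest, P_atm + 0 = P_top + ½ρv² + ρg·h_top.
P_top = 101700 − ½·813·9.53² − 813·9.81·3.47 = 37100 Pa. So P_gauge = P_top − P_atm = -64600 Pa.

P_gauge ≈ -64.6 kPa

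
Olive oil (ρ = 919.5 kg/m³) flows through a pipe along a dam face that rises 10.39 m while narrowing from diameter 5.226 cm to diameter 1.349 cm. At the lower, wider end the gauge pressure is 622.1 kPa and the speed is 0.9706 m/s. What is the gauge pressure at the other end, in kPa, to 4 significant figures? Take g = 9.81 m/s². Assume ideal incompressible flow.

The volume flow rate is constant, so v₂ = (A₁/A₂)v₁ = (21.45/1.429)·0.9706 = 14.57 m/s.
Applying Bernoulli between the two ends and solving for P₂: P₂ = P₁ + ½ρ(v₁² − v₂²) − ρgΔh.
P₂ = 622100 + ½·919.5·(0.9706² − 14.57²) − 919.5·9.81·(+10.39) = 622100 + (-97120) − (93720) = 431300 Pa.

P₂ = 431.3 kPa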